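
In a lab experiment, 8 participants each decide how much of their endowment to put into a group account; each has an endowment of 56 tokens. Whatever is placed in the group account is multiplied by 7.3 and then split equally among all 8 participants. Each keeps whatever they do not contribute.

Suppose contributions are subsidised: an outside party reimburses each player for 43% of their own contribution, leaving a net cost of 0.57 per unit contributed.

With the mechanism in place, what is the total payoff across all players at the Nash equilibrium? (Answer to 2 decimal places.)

3463.04 tokens

Under the mechanism each unit contributed yields (7.3/8) / 0.57 = 1.6009 back to its contributor per unit of net cost, which exceeds 1, making full contribution the dominant choice for everyone.
So the Nash equilibrium is full contribution by all 8; the group earns 8 × (56 × 0.43 + 7.3 × 56) = 3463.04.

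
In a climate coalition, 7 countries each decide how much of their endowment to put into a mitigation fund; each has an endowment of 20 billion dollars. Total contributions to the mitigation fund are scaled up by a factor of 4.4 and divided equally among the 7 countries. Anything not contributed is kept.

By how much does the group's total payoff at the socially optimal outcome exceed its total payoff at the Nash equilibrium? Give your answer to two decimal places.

Each contributed unit returns 4.4/7 = 0.6286 to its contributor — below 1 — so contributing 0 is dominant for every player. At the Nash equilibrium everyone keeps their 20, and the group total is 7 × 20 = 140.
Each contributed unit returns 4.400 to the group as a whole (0.6286 to each of 7 players), which exceeds 1, so the social optimum is full contribution: group total = 4.400 × 140 = 616.00.
Efficiency loss = 616.00 − 140 = 476.00.

476.00 billion dollars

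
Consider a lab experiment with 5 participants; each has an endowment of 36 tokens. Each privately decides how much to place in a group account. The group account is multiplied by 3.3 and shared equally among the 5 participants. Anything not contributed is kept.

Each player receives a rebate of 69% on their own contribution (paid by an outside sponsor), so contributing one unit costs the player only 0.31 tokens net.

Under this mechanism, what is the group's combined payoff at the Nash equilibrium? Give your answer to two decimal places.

718.20 tokens

Under the mechanism each unit contributed yields (3.3/5) / 0.31 = 2.1290 back to its contributor per unit of net cost, which exceeds 1, making full contribution the dominant choice for everyone.
So the Nash equilibrium is full contribution by all 5; the group earns 5 × (36 × 0.69 + 3.3 × 36) = 718.20.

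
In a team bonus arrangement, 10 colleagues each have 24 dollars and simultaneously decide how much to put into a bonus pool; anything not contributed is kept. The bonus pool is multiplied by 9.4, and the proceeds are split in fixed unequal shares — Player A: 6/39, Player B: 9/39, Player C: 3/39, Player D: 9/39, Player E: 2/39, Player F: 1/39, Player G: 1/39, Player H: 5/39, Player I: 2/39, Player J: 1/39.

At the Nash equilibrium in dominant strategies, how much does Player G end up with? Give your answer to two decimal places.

Each unit j contributes comes back to j as 9.4 × (j's share), so j prefers to contribute only if that share exceeds 1/9.4 = 0.1064; otherwise keeping the unit dominates.
Player A, Player B, Player D and Player H are above the threshold, contributing 24 each; the remaining 6 contribute 0. Total contributed: 96.
Player G keeps 24 and receives 9.4 × 96 × 1/39 = 23.14 from the bonus pool, for a payoff of 47.14.

47.14 dollars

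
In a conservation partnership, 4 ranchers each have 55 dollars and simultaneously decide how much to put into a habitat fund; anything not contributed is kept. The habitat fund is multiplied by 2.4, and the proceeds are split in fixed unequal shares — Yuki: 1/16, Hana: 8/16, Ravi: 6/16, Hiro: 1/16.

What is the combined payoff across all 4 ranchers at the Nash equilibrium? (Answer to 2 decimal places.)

297.00 dollars

Player j's private return per contributed unit is 2.4 × (j's share). Contributing is weakly dominant for j when that share is at least 1/2.4 = 0.4167, and contributing 0 is dominant otherwise.
Hana alone (share 8/16) is above the threshold, contributing 55; the remaining 3 contribute 0. Total contributed: 55.
The habitat fund pays out 2.4 × 55 = 132.00 in total (split across the unequal shares, but the aggregate is all that matters for the group sum).
The 3 free-riders keep 55 each, adding 165. Group total = 165 + 132.00 = 297.00.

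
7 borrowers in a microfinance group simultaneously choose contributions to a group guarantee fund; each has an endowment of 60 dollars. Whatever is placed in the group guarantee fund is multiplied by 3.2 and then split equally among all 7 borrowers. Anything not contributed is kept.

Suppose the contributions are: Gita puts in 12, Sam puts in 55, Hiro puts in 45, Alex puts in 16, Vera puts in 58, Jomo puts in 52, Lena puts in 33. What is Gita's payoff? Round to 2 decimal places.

Total contributed: 12 + 55 + 45 + 16 + 58 + 52 + 33 = 271.
Each receives 3.2 × 271 / 7 = 123.89 from the group guarantee fund.
Gita keeps 60 − 12 = 48, so Gita's payoff is 48 + 123.89 = 171.89.

171.89 dollars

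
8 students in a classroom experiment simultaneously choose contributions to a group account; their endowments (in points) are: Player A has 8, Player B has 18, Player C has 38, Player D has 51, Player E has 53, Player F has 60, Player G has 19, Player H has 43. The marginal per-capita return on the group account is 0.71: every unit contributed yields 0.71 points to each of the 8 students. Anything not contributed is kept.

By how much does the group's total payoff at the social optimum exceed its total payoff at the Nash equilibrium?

The private return per contributed unit is 0.71 < 1 for everyone, so the Nash equilibrium is zero contribution and the group total is Σ E_j = 8 + 18 + 38 + 51 + 53 + 60 + 19 + 43 = 290.
Each contributed unit returns 5.680 to the group, so the social optimum is full contribution by everyone: group total = 5.680 × 290 = 1647.20.
Efficiency loss = (5.680 − 1) × 290 = 1357.20.

1357.20 points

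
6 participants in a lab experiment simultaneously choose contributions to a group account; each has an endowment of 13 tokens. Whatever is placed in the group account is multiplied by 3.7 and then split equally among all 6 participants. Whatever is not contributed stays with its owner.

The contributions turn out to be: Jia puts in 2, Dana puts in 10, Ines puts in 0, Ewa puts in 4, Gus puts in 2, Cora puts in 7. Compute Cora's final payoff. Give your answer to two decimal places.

Total contributed: 2 + 10 + 0 + 4 + 2 + 7 = 25.
Each receives 3.7 × 25 / 6 = 15.42 from the group account.
Cora keeps 13 − 7 = 6, so Cora's payoff is 6 + 15.42 = 21.42.

21.42 tokens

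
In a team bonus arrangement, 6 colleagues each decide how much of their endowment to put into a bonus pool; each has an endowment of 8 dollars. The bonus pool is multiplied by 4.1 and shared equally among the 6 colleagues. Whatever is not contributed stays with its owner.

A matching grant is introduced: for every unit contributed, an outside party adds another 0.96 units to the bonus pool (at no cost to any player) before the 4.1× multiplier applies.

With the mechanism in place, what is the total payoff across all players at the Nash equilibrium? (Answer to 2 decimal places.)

385.73 dollars

With the mechanism, a contributed unit returns 4.1 × 1.96 / 6 = 1.3393 per unit of net cost to the contributor — now above 1 — so contributing fully is weakly dominant for every player.
At the Nash equilibrium everyone contributes 8. Group total payoff = 4.1 × 1.96 × 48 = 385.73.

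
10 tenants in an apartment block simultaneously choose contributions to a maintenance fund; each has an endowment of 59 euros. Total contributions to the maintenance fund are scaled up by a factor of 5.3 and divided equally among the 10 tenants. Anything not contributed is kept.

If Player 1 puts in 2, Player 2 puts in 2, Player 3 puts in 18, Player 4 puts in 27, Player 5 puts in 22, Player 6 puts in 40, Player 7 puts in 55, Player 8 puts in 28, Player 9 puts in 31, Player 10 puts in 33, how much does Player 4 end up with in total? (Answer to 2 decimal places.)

168.74 euros

Total contributed: 2 + 2 + 18 + 27 + 22 + 40 + 55 + 28 + 31 + 33 = 258.
Each receives 5.3 × 258 / 10 = 136.74 from the maintenance fund.
Player 4 keeps 59 − 27 = 32, so Player 4's payoff is 32 + 136.74 = 168.74.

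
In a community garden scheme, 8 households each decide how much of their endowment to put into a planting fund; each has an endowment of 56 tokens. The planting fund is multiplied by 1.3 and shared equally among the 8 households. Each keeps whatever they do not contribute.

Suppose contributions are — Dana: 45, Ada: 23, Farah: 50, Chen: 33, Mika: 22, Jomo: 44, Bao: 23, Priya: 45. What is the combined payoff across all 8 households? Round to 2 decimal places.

Total contributed: 45 + 23 + 50 + 33 + 22 + 44 + 23 + 45 = 285; total kept: 8 × 56 − 285 = 163.
The planting fund pays out 1.3 × 285 = 370.50 in aggregate.
Group total = 163 + 370.50 = 533.50.

533.50 tokens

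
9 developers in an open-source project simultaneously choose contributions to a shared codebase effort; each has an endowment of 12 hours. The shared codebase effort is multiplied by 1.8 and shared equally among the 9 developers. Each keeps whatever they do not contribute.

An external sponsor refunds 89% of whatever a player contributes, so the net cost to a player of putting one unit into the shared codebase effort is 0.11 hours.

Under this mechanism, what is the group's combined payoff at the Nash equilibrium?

290.52 hours

With the mechanism, a contributed unit returns (1.8/9) / 0.11 = 1.8182 per unit of net cost to the contributor — now above 1 — so contributing fully is weakly dominant for every player.
So the Nash equilibrium is full contribution by all 9; the group earns 9 × (12 × 0.89 + 1.8 × 12) = 290.52.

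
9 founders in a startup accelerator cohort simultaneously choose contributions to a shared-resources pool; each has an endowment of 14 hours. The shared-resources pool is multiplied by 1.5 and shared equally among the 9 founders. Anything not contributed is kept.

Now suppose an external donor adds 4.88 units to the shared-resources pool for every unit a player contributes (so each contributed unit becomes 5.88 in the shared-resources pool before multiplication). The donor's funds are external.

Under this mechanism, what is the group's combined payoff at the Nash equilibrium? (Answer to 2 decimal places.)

With the mechanism, a contributed unit returns 1.5 × 5.88 / 9 = 0.9800 per unit of net cost — still below 1 — so contributing 0 remains dominant for every player.
At the Nash equilibrium no one contributes; group total payoff = 9 × 14 = 126.

126.00 hours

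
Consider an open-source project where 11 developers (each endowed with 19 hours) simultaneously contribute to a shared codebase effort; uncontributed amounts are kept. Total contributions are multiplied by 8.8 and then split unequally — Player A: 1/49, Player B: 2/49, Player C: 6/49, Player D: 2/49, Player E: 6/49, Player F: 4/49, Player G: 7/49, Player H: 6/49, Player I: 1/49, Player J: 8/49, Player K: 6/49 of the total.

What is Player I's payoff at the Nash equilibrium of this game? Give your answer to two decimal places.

39.47 hours

For player j, contributing a unit is worthwhile iff 8.8 × (j's share) ≥ 1, i.e. iff j's share is at least 0.1136.
Player C, Player E, Player G, Player H, Player J and Player K are above the threshold, contributing 19 each; the remaining 5 contribute 0. Total contributed: 114.
Player I keeps 19 and receives 8.8 × 114 × 1/49 = 20.47 from the shared codebase effort, for a payoff of 39.47.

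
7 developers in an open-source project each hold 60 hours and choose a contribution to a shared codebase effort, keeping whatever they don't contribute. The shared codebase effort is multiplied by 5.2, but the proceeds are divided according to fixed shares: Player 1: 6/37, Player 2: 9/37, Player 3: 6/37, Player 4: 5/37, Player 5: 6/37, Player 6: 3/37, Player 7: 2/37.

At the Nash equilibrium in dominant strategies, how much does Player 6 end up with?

For player j, contributing a unit is worthwhile iff 5.2 × (j's share) ≥ 1, i.e. iff j's share is at least 0.1923.
Player 2 alone (share 9/37) is above the threshold, contributing 60; the remaining 6 contribute 0. Total contributed: 60.
Player 6 keeps 60 and receives 5.2 × 60 × 3/37 = 25.30 from the shared codebase effort, for a payoff of 85.30.

85.30 hours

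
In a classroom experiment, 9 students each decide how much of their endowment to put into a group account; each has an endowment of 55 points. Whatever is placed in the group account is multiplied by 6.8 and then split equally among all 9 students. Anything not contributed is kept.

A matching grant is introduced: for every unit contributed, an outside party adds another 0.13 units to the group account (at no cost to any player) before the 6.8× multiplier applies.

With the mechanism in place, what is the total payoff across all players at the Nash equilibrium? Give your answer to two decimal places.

The effective private return is 6.8 × 1.13 / 9 = 0.8538, which is still under 1, so the mechanism doesn't change anyone's dominant strategy: zero contribution.
At the Nash equilibrium no one contributes; group total payoff = 9 × 55 = 495.

495.00 points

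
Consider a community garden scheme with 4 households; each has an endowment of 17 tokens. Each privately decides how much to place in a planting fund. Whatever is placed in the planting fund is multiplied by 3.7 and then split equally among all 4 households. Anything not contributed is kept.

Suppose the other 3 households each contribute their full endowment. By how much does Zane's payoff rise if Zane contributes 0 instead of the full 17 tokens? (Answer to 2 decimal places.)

1.28 tokens

Switching from a contribution of 17 to 0 lets Zane keep an extra 17 tokens, but lowers the planting fund by 17, which costs Zane their own share of that drop: 3.7/4 × 17 = 15.72.
Net gain = 17 − 15.72 = 1.28. The private return per contributed unit (0.9250) is below 1, so free-riding is indeed the best response regardless of what the others do.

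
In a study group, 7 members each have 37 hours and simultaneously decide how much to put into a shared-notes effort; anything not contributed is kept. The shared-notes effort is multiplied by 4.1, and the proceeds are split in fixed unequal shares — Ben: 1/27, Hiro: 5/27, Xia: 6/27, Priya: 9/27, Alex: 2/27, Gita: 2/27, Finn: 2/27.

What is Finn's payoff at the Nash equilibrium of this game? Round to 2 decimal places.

Player j's private return per contributed unit is 4.1 × (j's share). Contributing is weakly dominant for j when that share is at least 1/4.1 = 0.2439, and contributing 0 is dominant otherwise.
The only share above 0.2439 is Priya's 9/27, contributing 37; the remaining 6 contribute 0. Total contributed: 37.
Finn keeps 37 and receives 4.1 × 37 × 2/27 = 11.24 from the shared-notes effort, for a payoff of 48.24.

48.24 hours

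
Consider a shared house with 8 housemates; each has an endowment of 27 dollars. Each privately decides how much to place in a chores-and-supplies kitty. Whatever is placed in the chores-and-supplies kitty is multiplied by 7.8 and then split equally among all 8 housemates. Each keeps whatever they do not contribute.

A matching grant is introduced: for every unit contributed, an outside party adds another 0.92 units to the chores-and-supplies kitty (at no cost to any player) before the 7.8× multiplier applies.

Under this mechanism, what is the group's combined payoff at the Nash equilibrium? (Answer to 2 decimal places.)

3234.82 dollars

Under the mechanism each unit contributed yields 7.8 × 1.92 / 8 = 1.8720 back to its contributor per unit of net cost, which exceeds 1, making full contribution the dominant choice for everyone.
At the Nash equilibrium everyone contributes 27. Group total payoff = 7.8 × 1.92 × 216 = 3234.82.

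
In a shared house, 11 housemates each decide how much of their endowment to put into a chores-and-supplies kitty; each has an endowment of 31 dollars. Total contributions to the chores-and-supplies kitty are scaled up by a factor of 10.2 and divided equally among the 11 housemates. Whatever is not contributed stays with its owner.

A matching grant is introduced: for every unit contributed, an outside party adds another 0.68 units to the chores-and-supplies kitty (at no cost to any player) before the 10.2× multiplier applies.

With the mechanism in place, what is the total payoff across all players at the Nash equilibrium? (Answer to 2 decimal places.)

Under the mechanism each unit contributed yields 10.2 × 1.68 / 11 = 1.5578 back to its contributor per unit of net cost, which exceeds 1, making full contribution the dominant choice for everyone.
At the Nash equilibrium everyone contributes 31. Group total payoff = 10.2 × 1.68 × 341 = 5843.38.

5843.38 dollars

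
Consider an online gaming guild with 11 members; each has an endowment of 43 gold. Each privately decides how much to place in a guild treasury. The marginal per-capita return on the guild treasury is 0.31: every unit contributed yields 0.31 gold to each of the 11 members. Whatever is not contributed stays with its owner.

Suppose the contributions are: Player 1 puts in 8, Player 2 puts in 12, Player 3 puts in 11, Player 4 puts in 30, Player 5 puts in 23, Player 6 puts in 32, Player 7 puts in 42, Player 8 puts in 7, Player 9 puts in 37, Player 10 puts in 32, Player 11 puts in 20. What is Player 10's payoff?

Total contributed: 8 + 12 + 11 + 30 + 23 + 32 + 42 + 7 + 37 + 32 + 20 = 254.
Each receives 0.31 × 254 = 78.74 from the guild treasury.
Player 10 keeps 43 − 32 = 11, so Player 10's payoff is 11 + 78.74 = 89.74.

89.74 gold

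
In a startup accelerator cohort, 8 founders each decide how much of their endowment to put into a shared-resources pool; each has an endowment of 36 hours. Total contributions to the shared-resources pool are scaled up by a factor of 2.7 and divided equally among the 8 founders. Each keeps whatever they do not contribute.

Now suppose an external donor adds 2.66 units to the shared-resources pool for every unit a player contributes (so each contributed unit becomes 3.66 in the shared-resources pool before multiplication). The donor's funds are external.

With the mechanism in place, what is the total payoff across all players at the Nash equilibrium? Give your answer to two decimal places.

The effective private return per unit is now 2.7 × 3.66 / 8 = 1.2353 > 1, so every player's dominant strategy flips to full contribution.
At the Nash equilibrium everyone contributes 36. Group total payoff = 2.7 × 3.66 × 288 = 2846.02.

2846.02 hours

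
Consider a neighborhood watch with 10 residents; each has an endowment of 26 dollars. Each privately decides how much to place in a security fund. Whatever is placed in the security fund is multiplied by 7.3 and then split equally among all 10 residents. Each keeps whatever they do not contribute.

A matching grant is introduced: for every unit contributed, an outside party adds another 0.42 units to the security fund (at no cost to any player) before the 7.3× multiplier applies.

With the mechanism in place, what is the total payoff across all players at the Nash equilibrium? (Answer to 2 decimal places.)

With the mechanism, a contributed unit returns 7.3 × 1.42 / 10 = 1.0366 per unit of net cost to the contributor — now above 1 — so contributing fully is weakly dominant for every player.
At the Nash equilibrium everyone contributes 26. Group total payoff = 7.3 × 1.42 × 260 = 2695.16.

2695.16 dollars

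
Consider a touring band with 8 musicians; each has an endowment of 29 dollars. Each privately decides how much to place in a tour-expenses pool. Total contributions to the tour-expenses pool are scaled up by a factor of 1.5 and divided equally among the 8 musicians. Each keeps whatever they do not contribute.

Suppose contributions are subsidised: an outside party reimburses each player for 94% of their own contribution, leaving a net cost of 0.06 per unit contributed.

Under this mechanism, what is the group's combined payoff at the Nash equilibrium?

Under the mechanism each unit contributed yields (1.5/8) / 0.06 = 3.1250 back to its contributor per unit of net cost, which exceeds 1, making full contribution the dominant choice for everyone.
At the Nash equilibrium everyone contributes 29. Group total payoff = 8 × (29 × 0.94 + 1.5 × 29) = 566.08.

566.08 dollars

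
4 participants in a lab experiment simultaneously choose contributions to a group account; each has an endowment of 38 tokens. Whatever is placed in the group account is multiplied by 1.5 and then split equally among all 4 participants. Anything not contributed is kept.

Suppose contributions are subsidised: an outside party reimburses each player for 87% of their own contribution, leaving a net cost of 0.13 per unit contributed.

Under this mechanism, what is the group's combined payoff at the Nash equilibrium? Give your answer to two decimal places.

Under the mechanism each unit contributed yields (1.5/4) / 0.13 = 2.8846 back to its contributor per unit of net cost, which exceeds 1, making full contribution the dominant choice for everyone.
So the Nash equilibrium is full contribution by all 4; the group earns 4 × (38 × 0.87 + 1.5 × 38) = 360.24.

360.24 tokens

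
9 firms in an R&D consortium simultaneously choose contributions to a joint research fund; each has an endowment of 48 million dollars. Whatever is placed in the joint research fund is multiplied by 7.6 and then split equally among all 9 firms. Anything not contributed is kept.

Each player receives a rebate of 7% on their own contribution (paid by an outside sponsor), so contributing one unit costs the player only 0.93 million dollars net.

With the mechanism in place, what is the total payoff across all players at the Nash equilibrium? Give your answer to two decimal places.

432.00 million dollars

With the mechanism, a contributed unit returns (7.6/9) / 0.93 = 0.9080 per unit of net cost — still below 1 — so contributing 0 remains dominant for every player.
At the Nash equilibrium no one contributes; group total payoff = 9 × 48 = 432.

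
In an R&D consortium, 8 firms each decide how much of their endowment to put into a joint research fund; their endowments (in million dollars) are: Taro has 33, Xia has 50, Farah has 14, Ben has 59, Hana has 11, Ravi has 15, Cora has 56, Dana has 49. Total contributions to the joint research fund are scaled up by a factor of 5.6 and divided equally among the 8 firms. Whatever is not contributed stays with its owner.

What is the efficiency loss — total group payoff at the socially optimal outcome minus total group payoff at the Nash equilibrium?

1320.20 million dollars

The private return per contributed unit is 5.6/8 = 0.7000 < 1 for every player regardless of endowment, so the Nash equilibrium is zero contribution and the group total is Σ E_j = 33 + 50 + 14 + 59 + 11 + 15 + 56 + 49 = 287.
Each contributed unit returns 5.600 to the group, so the social optimum is full contribution by everyone: group total = 5.600 × 287 = 1607.20.
Efficiency loss = (5.600 − 1) × 287 = 1320.20.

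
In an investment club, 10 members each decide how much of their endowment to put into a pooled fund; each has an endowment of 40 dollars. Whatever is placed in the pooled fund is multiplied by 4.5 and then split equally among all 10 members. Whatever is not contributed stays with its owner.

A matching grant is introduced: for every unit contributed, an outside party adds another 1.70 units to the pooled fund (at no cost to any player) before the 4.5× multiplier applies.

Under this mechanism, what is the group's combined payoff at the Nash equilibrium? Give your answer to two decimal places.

4860.00 dollars

The effective private return per unit is now 4.5 × 2.70 / 10 = 1.2150 > 1, so every player's dominant strategy flips to full contribution.
At the Nash equilibrium everyone contributes 40. Group total payoff = 4.5 × 2.70 × 400 = 4860.00.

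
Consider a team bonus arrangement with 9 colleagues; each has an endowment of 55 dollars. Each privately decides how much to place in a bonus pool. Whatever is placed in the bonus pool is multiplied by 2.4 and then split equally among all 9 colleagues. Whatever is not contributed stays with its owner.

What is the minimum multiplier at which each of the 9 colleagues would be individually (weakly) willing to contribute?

A contributed unit returns (multiplier)/9 to its contributor.
This reaches 1 exactly when the multiplier is 9.

9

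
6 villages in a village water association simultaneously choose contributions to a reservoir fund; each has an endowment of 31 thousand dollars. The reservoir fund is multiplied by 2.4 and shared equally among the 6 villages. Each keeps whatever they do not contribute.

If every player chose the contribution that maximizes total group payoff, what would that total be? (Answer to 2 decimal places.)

446.40 thousand dollars

Each contributed unit returns 2.400 to the group as a whole (0.4000 to each of 6 players), which exceeds 1, so the social optimum is full contribution: group total = 2.400 × 186 = 446.40.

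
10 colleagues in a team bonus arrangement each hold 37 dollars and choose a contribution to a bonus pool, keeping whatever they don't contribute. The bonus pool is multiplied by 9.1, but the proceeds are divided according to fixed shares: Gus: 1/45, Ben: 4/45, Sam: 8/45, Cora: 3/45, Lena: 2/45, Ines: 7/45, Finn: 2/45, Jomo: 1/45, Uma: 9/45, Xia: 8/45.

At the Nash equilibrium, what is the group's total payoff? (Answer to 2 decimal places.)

Each unit j contributes comes back to j as 9.1 × (j's share), so j prefers to contribute only if that share exceeds 1/9.1 = 0.1099; otherwise keeping the unit dominates.
Sam, Ines, Uma and Xia are above the threshold, contributing 37 each; the remaining 6 contribute 0. Total contributed: 148.
The bonus pool pays out 9.1 × 148 = 1346.80 in total (split across the unequal shares, but the aggregate is all that matters for the group sum).
The 6 free-riders keep 37 each, adding 222. Group total = 222 + 1346.80 = 1568.80.

1568.80 dollars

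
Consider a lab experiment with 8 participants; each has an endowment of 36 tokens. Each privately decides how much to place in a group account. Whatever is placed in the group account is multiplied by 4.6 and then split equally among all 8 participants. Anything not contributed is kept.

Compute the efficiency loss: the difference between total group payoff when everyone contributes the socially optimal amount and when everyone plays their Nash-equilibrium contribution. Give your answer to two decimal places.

Each contributed unit returns 4.6/8 = 0.5750 to its contributor — below 1 — so contributing 0 is dominant for every player. At the Nash equilibrium everyone keeps their 36, and the group total is 8 × 36 = 288.
Each contributed unit returns 4.600 to the group as a whole (0.5750 to each of 8 players), which exceeds 1, so the social optimum is full contribution: group total = 4.600 × 288 = 1324.80.
Efficiency loss = 1324.80 − 288 = 1036.80.

1036.80 tokens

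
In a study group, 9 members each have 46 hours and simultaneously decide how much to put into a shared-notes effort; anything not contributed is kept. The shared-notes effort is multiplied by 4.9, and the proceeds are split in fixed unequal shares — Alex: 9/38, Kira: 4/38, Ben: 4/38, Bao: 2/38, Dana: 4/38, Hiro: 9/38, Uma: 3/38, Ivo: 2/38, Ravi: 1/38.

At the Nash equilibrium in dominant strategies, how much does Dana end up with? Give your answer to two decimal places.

93.45 hours

Player j's private return per contributed unit is 4.9 × (j's share). Contributing is weakly dominant for j when that share is at least 1/4.9 = 0.2041, and contributing 0 is dominant otherwise.
Alex and Hiro are above the threshold, contributing 46 each; the remaining 7 contribute 0. Total contributed: 92.
Dana keeps 46 and receives 4.9 × 92 × 4/38 = 47.45 from the shared-notes effort, for a payoff of 93.45.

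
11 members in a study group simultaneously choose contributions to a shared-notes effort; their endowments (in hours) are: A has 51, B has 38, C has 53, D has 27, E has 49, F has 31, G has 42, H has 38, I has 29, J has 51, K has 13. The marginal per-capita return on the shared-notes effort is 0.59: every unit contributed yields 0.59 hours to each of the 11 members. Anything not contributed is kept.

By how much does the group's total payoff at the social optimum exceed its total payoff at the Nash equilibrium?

The private return per contributed unit is 0.59 < 1 for everyone, so the Nash equilibrium is zero contribution and the group total is Σ E_j = 51 + 38 + 53 + 27 + 49 + 31 + 42 + 38 + 29 + 51 + 13 = 422.
Each contributed unit returns 6.490 to the group, so the social optimum is full contribution by everyone: group total = 6.490 × 422 = 2738.78.
Efficiency loss = (6.490 − 1) × 422 = 2316.78.

2316.78 hours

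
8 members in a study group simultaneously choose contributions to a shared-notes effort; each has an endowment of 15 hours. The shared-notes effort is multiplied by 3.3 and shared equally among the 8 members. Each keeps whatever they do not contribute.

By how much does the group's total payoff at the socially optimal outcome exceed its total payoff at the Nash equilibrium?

276.00 hours

Each contributed unit returns 3.3/8 = 0.4125 to its contributor — below 1 — so contributing 0 is dominant for every player. At the Nash equilibrium everyone keeps their 15, and the group total is 8 × 15 = 120.
Each contributed unit returns 3.300 to the group as a whole (0.4125 to each of 8 players), which exceeds 1, so the social optimum is full contribution: group total = 3.300 × 120 = 396.00.
Efficiency loss = 396.00 − 120 = 276.00.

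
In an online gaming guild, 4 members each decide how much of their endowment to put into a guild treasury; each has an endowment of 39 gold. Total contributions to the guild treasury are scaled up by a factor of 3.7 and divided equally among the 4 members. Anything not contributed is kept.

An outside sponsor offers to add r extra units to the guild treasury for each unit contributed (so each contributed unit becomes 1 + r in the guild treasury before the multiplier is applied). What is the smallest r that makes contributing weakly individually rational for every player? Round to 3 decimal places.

With matching at rate r, one contributed unit becomes (1 + r) in the guild treasury and returns 3.7 × (1 + r) / 4 to the contributor.
Setting this equal to 1: 1 + r = 4/3.7 = 1.0811.
So the minimum matching rate is r = 1.0811 − 1 = 0.081.

0.081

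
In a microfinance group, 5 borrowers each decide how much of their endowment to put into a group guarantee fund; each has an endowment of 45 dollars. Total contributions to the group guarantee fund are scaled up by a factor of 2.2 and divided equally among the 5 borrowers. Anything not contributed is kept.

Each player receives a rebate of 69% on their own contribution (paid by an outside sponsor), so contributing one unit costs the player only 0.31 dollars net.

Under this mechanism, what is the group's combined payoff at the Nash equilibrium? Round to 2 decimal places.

With the mechanism, a contributed unit returns (2.2/5) / 0.31 = 1.4194 per unit of net cost to the contributor — now above 1 — so contributing fully is weakly dominant for every player.
At the Nash equilibrium everyone contributes 45. Group total payoff = 5 × (45 × 0.69 + 2.2 × 45) = 650.25.

650.25 dollars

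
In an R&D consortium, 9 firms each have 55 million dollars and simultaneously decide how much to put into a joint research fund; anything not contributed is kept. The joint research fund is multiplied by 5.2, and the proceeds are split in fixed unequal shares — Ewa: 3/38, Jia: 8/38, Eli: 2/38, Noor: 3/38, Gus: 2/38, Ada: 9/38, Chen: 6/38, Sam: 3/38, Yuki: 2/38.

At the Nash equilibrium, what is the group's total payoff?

Player j's private return per contributed unit is 5.2 × (j's share). Contributing is weakly dominant for j when that share is at least 1/5.2 = 0.1923, and contributing 0 is dominant otherwise.
The shares above 0.1923 belong to Jia and Ada, contributing 55 each; the remaining 7 contribute 0. Total contributed: 110.
The joint research fund pays out 5.2 × 110 = 572.00 in total (split across the unequal shares, but the aggregate is all that matters for the group sum).
The 7 free-riders keep 55 each, adding 385. Group total = 385 + 572.00 = 957.00.

957.00 million dollars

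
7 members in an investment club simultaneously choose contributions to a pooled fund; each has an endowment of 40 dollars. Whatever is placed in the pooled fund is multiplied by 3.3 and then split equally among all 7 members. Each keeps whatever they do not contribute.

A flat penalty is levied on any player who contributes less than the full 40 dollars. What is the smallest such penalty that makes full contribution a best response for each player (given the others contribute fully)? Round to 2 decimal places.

Given the others contribute fully, the best deviation is to contribute 0 (any partial contribution still incurs the fine and gives up units whose private return 0.4714 is below 1).
Deviating from 40 to 0 saves 40 dollars but forfeits the deviator's share of the drop in the pooled fund: 3.3/7 × 40 = 18.86.
So the deviation gain is 40 − 18.86 = 21.14, and the fine must be at least 21.14 dollars to wipe it out.

21.14 dollars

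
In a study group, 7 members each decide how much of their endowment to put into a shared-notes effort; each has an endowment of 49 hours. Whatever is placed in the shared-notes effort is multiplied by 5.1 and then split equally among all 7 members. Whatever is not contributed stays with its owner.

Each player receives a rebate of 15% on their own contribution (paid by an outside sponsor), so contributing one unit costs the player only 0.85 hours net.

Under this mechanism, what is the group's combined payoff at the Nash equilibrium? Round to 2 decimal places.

The effective private return is (5.1/7) / 0.85 = 0.8571, which is still under 1, so the mechanism doesn't change anyone's dominant strategy: zero contribution.
At the Nash equilibrium no one contributes; group total payoff = 7 × 49 = 343.

343.00 hours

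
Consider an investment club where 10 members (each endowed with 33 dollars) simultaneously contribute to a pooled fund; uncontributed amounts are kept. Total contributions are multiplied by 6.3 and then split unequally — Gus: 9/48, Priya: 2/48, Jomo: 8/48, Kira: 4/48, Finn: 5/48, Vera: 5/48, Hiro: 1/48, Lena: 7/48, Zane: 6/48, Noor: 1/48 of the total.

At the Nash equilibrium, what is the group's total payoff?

Each unit j contributes comes back to j as 6.3 × (j's share), so j prefers to contribute only if that share exceeds 1/6.3 = 0.1587; otherwise keeping the unit dominates.
The shares above 0.1587 belong to Gus and Jomo, contributing 33 each; the remaining 8 contribute 0. Total contributed: 66.
The pooled fund pays out 6.3 × 66 = 415.80 in total (split across the unequal shares, but the aggregate is all that matters for the group sum).
The 8 free-riders keep 33 each, adding 264. Group total = 264 + 415.80 = 679.80.

679.80 dollars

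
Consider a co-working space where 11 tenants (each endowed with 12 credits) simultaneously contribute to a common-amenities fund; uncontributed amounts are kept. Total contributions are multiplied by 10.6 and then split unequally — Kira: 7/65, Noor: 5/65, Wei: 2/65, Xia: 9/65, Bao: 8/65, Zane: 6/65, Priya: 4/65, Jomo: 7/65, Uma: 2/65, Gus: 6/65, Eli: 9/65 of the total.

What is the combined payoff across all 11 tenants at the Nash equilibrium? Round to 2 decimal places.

708.00 credits

For player j, contributing a unit is worthwhile iff 10.6 × (j's share) ≥ 1, i.e. iff j's share is at least 0.0943.
The shares above 0.0943 belong to Kira, Xia, Bao, Jomo and Eli, contributing 12 each; the remaining 6 contribute 0. Total contributed: 60.
The common-amenities fund pays out 10.6 × 60 = 636.00 in total (split across the unequal shares, but the aggregate is all that matters for the group sum).
The 6 free-riders keep 12 each, adding 72. Group total = 72 + 636.00 = 708.00.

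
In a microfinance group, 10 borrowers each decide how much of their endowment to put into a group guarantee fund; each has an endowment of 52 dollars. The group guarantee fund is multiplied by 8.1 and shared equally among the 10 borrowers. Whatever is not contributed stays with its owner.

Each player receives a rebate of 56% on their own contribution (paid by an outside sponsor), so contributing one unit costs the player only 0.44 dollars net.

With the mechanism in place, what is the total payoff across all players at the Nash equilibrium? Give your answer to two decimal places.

Under the mechanism each unit contributed yields (8.1/10) / 0.44 = 1.8409 back to its contributor per unit of net cost, which exceeds 1, making full contribution the dominant choice for everyone.
So the Nash equilibrium is full contribution by all 10; the group earns 10 × (52 × 0.56 + 8.1 × 52) = 4503.20.

4503.20 dollars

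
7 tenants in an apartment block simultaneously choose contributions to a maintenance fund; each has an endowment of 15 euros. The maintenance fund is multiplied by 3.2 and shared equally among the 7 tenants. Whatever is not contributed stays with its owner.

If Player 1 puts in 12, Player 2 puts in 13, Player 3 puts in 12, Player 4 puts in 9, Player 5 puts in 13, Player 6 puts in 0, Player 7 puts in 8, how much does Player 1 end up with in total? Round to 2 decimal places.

33.63 euros

Total contributed: 12 + 13 + 12 + 9 + 13 + 0 + 8 = 67.
Each receives 3.2 × 67 / 7 = 30.63 from the maintenance fund.
Player 1 keeps 15 − 12 = 3, so Player 1's payoff is 3 + 30.63 = 33.63.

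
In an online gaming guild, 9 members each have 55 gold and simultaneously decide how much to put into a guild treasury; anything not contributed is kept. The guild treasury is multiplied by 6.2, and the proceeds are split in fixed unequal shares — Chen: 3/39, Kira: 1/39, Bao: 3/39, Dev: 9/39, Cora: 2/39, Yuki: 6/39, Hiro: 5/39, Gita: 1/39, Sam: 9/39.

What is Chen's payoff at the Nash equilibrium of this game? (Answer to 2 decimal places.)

107.46 gold

Player j's private return per contributed unit is 6.2 × (j's share). Contributing is weakly dominant for j when that share is at least 1/6.2 = 0.1613, and contributing 0 is dominant otherwise.
Dev and Sam are above the threshold, contributing 55 each; the remaining 7 contribute 0. Total contributed: 110.
Chen keeps 55 and receives 6.2 × 110 × 3/39 = 52.46 from the guild treasury, for a payoff of 107.46.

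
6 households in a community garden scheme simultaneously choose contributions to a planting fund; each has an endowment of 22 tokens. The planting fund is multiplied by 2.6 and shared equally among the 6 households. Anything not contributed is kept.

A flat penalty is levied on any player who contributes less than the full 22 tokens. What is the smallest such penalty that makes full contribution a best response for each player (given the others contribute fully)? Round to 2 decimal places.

Given the others contribute fully, the best deviation is to contribute 0 (any partial contribution still incurs the fine and gives up units whose private return 0.4333 is below 1).
Deviating from 22 to 0 saves 22 tokens but forfeits the deviator's share of the drop in the planting fund: 2.6/6 × 22 = 9.53.
So the deviation gain is 22 − 9.53 = 12.47, and the fine must be at least 12.47 tokens to wipe it out.

12.47 tokens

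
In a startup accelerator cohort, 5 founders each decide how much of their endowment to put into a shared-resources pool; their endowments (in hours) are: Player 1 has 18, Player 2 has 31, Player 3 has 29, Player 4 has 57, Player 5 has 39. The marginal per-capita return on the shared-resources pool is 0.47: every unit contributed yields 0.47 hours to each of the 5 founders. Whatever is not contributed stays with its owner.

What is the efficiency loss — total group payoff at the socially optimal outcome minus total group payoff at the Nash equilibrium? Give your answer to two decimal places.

The private return per contributed unit is 0.47 < 1 for everyone, so the Nash equilibrium is zero contribution and the group total is Σ E_j = 18 + 31 + 29 + 57 + 39 = 174.
Each contributed unit returns 2.350 to the group, so the social optimum is full contribution by everyone: group total = 2.350 × 174 = 408.90.
Efficiency loss = (2.350 − 1) × 174 = 234.90.

234.90 hours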